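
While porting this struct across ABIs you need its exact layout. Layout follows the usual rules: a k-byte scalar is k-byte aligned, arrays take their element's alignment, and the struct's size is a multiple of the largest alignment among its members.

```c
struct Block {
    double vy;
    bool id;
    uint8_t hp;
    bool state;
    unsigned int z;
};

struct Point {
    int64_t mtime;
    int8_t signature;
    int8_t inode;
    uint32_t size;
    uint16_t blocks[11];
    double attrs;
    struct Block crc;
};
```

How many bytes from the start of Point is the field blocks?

Block: @0: vy [8B, align 8] → 8; @8: id [1B, align 1] → 9; @9: hp [1B, align 1] → 10; @10: state [1B, align 1] → 11; +1 pad (align 4); @12: z [4B, align 4] → 16; size 16, align 8
@0: mtime [8B, align 8] → 8
@8: signature [1B, align 1] → 9
@9: inode [1B, align 1] → 10
+2 pad (align 4)
@12: size [4B, align 4] → 16
@16: blocks [22B, align 2] → 38

16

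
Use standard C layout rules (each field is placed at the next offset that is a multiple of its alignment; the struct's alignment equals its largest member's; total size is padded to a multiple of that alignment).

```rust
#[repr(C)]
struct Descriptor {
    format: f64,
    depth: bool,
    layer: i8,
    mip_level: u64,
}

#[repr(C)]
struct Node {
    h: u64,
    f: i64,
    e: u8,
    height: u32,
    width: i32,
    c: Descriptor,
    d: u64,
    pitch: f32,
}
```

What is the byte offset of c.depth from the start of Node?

Descriptor: format at 0 (size 8, align 8) → ends 8; depth at 8 (size 1, align 1) → ends 9; layer at 9 (size 1, align 1) → ends 10; pad 6 to align 8 for mip_level; mip_level at 16 (size 8, align 8) → ends 24; total 24 bytes, alignment 8
h at 0 (size 8, align 8) → ends 8
f at 8 (size 8, align 8) → ends 16
e at 16 (size 1, align 1) → ends 17
pad 3 to align 4 for height
height at 20 (size 4, align 4) → ends 24
width at 24 (size 4, align 4) → ends 28
pad 4 to align 8 for c
c at 32 (size 24, align 8) → ends 56
within Descriptor: depth at 8
32 + 8 = 40

40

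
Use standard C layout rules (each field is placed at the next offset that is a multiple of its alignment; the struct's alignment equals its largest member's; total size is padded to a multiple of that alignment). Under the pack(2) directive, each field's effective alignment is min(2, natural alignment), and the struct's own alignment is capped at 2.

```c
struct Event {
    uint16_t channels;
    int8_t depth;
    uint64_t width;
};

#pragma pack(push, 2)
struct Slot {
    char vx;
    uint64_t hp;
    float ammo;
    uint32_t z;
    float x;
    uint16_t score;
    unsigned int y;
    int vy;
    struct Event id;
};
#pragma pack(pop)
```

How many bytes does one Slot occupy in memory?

Event: @0: channels [2B, align 2] → 2; @2: depth [1B, align 1] → 3; +5 pad (align 8); @8: width [8B, align 8] → 16; size 16, align 8
@0: vx [1B, align 1] → 1
+1 pad (align 2)
@2: hp [8B, align 2] → 10
@10: ammo [4B, align 2] → 14
@14: z [4B, align 2] → 18
@18: x [4B, align 2] → 22
@22: score [2B, align 2] → 24
@24: y [4B, align 2] → 28
@28: vy [4B, align 2] → 32
@32: id [16B, align 2] → 48
size 48, align 2

48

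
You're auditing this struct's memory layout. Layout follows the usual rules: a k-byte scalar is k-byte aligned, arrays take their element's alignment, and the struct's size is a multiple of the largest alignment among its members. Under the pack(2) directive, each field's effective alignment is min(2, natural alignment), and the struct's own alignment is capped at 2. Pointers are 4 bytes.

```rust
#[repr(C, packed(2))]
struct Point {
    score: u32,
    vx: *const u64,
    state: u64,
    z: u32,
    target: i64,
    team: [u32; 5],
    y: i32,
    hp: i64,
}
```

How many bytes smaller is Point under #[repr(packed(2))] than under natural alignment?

natural layout:
  @0: score [4B, align 4] → 4
  @4: vx [4B, align 4] → 8
  @8: state [8B, align 8] → 16
  @16: z [4B, align 4] → 20
  +4 pad (align 8)
  @24: target [8B, align 8] → 32
  @32: team [20B, align 4] → 52
  @52: y [4B, align 4] → 56
  @56: hp [8B, align 8] → 64
  size 64, align 8
packed(2) layout:
  @0: score [4B, align 2] → 4
  @4: vx [4B, align 2] → 8
  @8: state [8B, align 2] → 16
  @16: z [4B, align 2] → 20
  @20: target [8B, align 2] → 28
  @28: team [20B, align 2] → 48
  @48: y [4B, align 2] → 52
  @52: hp [8B, align 2] → 60
  size 60, align 2
64 − 60 = 4

4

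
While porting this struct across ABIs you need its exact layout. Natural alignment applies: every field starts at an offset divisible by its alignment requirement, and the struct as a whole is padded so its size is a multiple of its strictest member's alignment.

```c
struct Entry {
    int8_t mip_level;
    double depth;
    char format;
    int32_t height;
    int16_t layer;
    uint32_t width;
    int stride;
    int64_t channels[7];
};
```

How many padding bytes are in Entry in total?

16

mip_level at 0 (size 1, align 1) → ends 1
pad 7 to align 8 for depth
depth at 8 (size 8, align 8) → ends 16
format at 16 (size 1, align 1) → ends 17
pad 3 to align 4 for height
height at 20 (size 4, align 4) → ends 24
layer at 24 (size 2, align 2) → ends 26
pad 2 to align 4 for width
width at 28 (size 4, align 4) → ends 32
stride at 32 (size 4, align 4) → ends 36
pad 4 to align 8 for channels
channels at 40 (size 56, align 8) → ends 96
total 96 bytes, alignment 8
data bytes 80, size 96 → padding 16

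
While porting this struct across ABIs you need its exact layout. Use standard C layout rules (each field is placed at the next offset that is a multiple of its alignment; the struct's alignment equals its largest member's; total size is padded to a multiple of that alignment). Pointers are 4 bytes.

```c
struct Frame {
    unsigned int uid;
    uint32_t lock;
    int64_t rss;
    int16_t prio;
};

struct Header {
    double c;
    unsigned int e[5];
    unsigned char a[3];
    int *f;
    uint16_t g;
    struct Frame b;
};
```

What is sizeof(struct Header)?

64 bytes

Frame: 0..4  uid  (4B, 4-aligned); 4..8  lock  (4B, 4-aligned); 8..16  rss  (8B, 8-aligned); 16..18  prio  (2B, 2-aligned); 18..24  -- tail padding (6B); sizeof = 24, alignof = 8
0..8  c  (8B, 8-aligned)
8..28  e  (20B, 4-aligned)
28..31  a  (3B, 1-aligned)
31..32  -- padding (1B)
32..36  f  (4B, 4-aligned)
36..38  g  (2B, 2-aligned)
38..40  -- padding (2B)
40..64  b  (24B, 8-aligned)
sizeof = 64, alignof = 8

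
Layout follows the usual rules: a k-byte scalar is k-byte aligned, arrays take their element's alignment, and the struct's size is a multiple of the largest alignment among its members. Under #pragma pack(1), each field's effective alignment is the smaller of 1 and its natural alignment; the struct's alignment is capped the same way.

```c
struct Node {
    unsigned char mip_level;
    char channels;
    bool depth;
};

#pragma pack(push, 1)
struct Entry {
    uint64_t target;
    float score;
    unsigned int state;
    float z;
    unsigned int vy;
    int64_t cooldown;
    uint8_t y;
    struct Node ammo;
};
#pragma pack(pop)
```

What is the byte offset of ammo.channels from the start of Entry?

34

Node: 0..1  mip_level  (1B, 1-aligned); 1..2  channels  (1B, 1-aligned); 2..3  depth  (1B, 1-aligned); sizeof = 3, alignof = 1
0..8  target  (8B, 1-aligned)
8..12  score  (4B, 1-aligned)
12..16  state  (4B, 1-aligned)
16..20  z  (4B, 1-aligned)
20..24  vy  (4B, 1-aligned)
24..32  cooldown  (8B, 1-aligned)
32..33  y  (1B, 1-aligned)
33..36  ammo  (3B, 1-aligned)
within Node: channels at 1
33 + 1 = 34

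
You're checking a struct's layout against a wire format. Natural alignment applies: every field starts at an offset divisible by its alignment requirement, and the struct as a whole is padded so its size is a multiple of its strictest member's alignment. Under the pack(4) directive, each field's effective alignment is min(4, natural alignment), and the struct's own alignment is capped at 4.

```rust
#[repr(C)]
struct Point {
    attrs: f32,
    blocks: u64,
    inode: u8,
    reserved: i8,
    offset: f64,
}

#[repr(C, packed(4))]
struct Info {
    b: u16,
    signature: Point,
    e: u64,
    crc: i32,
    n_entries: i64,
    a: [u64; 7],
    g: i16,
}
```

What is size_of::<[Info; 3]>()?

348

Point: @0: attrs [4B, align 4] → 4; +4 pad (align 8); @8: blocks [8B, align 8] → 16; @16: inode [1B, align 1] → 17; @17: reserved [1B, align 1] → 18; +6 pad (align 8); @24: offset [8B, align 8] → 32; size 32, align 8
@0: b [2B, align 2] → 2
+2 pad (align 4)
@4: signature [32B, align 4] → 36
@36: e [8B, align 4] → 44
@44: crc [4B, align 4] → 48
@48: n_entries [8B, align 4] → 56
@56: a [56B, align 4] → 112
@112: g [2B, align 2] → 114
+2 tail pad (align 4)
size 116, align 4
array of 3: 3 × 116 = 348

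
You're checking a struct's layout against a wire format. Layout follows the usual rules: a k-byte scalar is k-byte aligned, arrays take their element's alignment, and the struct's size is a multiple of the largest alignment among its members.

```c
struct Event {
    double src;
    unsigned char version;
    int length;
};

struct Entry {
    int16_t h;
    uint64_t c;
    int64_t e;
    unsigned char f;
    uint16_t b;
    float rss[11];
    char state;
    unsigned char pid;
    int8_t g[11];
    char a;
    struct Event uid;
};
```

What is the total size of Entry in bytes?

104 bytes

Event: 0..8  src  (8B, 8-aligned); 8..9  version  (1B, 1-aligned); 9..12  -- padding (3B); 12..16  length  (4B, 4-aligned); sizeof = 16, alignof = 8
0..2  h  (2B, 2-aligned)
2..8  -- padding (6B)
8..16  c  (8B, 8-aligned)
16..24  e  (8B, 8-aligned)
24..25  f  (1B, 1-aligned)
25..26  -- padding (1B)
26..28  b  (2B, 2-aligned)
28..72  rss  (44B, 4-aligned)
72..73  state  (1B, 1-aligned)
73..74  pid  (1B, 1-aligned)
74..85  g  (11B, 1-aligned)
85..86  a  (1B, 1-aligned)
86..88  -- padding (2B)
88..104  uid  (16B, 8-aligned)
sizeof = 104, alignof = 8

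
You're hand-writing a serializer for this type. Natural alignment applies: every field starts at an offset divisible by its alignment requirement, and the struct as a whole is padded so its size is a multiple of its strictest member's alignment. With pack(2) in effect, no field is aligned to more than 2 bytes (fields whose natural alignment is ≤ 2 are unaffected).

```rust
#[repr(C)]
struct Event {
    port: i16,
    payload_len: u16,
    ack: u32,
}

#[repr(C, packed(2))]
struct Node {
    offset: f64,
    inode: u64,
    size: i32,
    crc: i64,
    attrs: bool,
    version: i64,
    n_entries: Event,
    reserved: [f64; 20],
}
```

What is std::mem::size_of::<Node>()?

206

Event: @0: port [2B, align 2] → 2; @2: payload_len [2B, align 2] → 4; @4: ack [4B, align 4] → 8; size 8, align 4
@0: offset [8B, align 2] → 8
@8: inode [8B, align 2] → 16
@16: size [4B, align 2] → 20
@20: crc [8B, align 2] → 28
@28: attrs [1B, align 1] → 29
+1 pad (align 2)
@30: version [8B, align 2] → 38
@38: n_entries [8B, align 2] → 46
@46: reserved [160B, align 2] → 206
size 206, align 2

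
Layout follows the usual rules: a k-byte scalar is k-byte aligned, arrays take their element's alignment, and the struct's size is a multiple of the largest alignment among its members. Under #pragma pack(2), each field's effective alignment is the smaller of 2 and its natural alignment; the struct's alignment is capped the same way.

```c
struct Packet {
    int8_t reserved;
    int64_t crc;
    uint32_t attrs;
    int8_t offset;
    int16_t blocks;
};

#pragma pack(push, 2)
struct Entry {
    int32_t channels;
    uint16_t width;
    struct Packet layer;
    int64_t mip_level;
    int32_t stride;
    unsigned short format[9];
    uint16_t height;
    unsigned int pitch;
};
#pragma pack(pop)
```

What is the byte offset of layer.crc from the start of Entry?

Packet: 0..1  reserved  (1B, 1-aligned); 1..8  -- padding (7B); 8..16  crc  (8B, 8-aligned); 16..20  attrs  (4B, 4-aligned); 20..21  offset  (1B, 1-aligned); 21..22  -- padding (1B); 22..24  blocks  (2B, 2-aligned); sizeof = 24, alignof = 8
0..4  channels  (4B, 2-aligned)
4..6  width  (2B, 2-aligned)
6..30  layer  (24B, 2-aligned)
within Packet: crc at 8
6 + 8 = 14

14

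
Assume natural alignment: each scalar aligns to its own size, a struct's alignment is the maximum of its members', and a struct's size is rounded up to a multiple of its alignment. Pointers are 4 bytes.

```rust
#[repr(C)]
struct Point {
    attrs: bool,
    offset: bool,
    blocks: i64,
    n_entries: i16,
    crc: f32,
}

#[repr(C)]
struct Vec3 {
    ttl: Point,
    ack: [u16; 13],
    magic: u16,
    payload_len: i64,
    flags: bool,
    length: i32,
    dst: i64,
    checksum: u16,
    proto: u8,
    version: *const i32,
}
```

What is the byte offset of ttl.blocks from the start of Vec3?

Point: @0: attrs [1B, align 1] → 1; @1: offset [1B, align 1] → 2; +6 pad (align 8); @8: blocks [8B, align 8] → 16; @16: n_entries [2B, align 2] → 18; +2 pad (align 4); @20: crc [4B, align 4] → 24; size 24, align 8
@0: ttl [24B, align 8] → 24
within Point: blocks at 8
0 + 8 = 8

8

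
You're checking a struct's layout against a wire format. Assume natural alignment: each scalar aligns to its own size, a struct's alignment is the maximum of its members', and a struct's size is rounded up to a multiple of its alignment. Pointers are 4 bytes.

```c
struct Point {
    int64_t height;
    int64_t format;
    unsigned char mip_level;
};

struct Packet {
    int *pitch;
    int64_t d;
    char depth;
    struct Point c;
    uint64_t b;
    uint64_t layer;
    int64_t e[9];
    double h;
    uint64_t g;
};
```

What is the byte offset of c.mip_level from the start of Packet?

Point: 0..8  height  (8B, 8-aligned); 8..16  format  (8B, 8-aligned); 16..17  mip_level  (1B, 1-aligned); 17..24  -- tail padding (7B); sizeof = 24, alignof = 8
0..4  pitch  (4B, 4-aligned)
4..8  -- padding (4B)
8..16  d  (8B, 8-aligned)
16..17  depth  (1B, 1-aligned)
17..24  -- padding (7B)
24..48  c  (24B, 8-aligned)
within Point: mip_level at 16
24 + 16 = 40

40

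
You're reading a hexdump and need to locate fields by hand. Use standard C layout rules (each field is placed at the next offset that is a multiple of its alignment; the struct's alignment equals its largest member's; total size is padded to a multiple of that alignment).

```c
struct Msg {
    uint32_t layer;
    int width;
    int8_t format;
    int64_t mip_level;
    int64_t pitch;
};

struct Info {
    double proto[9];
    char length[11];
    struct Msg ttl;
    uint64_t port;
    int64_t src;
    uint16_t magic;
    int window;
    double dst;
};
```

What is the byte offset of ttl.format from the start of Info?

96

Msg: @0: layer [4B, align 4] → 4; @4: width [4B, align 4] → 8; @8: format [1B, align 1] → 9; +7 pad (align 8); @16: mip_level [8B, align 8] → 24; @24: pitch [8B, align 8] → 32; size 32, align 8
@0: proto [72B, align 8] → 72
@72: length [11B, align 1] → 83
+5 pad (align 8)
@88: ttl [32B, align 8] → 120
within Msg: format at 8
88 + 8 = 96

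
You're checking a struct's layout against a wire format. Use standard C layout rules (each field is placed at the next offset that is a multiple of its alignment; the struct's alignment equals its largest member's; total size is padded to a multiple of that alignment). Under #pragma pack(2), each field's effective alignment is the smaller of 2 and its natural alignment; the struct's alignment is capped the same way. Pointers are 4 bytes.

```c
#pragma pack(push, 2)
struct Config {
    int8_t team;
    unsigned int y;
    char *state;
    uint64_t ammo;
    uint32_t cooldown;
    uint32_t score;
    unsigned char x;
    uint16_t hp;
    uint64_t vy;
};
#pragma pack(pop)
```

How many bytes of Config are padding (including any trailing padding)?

2

@0: team [1B, align 1] → 1
+1 pad (align 2)
@2: y [4B, align 2] → 6
@6: state [4B, align 2] → 10
@10: ammo [8B, align 2] → 18
@18: cooldown [4B, align 2] → 22
@22: score [4B, align 2] → 26
@26: x [1B, align 1] → 27
+1 pad (align 2)
@28: hp [2B, align 2] → 30
@30: vy [8B, align 2] → 38
size 38, align 2
data bytes 36, size 38 → padding 2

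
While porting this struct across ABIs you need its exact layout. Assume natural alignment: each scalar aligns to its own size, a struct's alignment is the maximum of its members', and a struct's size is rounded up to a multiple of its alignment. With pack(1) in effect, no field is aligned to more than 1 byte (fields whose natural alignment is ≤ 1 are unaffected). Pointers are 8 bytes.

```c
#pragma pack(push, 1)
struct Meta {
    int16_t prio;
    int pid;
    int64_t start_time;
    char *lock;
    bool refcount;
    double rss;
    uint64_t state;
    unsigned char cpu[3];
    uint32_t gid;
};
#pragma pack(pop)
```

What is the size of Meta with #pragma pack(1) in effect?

0..2  prio  (2B, 1-aligned)
2..6  pid  (4B, 1-aligned)
6..14  start_time  (8B, 1-aligned)
14..22  lock  (8B, 1-aligned)
22..23  refcount  (1B, 1-aligned)
23..31  rss  (8B, 1-aligned)
31..39  state  (8B, 1-aligned)
39..42  cpu  (3B, 1-aligned)
42..46  gid  (4B, 1-aligned)
sizeof = 46, alignof = 1

46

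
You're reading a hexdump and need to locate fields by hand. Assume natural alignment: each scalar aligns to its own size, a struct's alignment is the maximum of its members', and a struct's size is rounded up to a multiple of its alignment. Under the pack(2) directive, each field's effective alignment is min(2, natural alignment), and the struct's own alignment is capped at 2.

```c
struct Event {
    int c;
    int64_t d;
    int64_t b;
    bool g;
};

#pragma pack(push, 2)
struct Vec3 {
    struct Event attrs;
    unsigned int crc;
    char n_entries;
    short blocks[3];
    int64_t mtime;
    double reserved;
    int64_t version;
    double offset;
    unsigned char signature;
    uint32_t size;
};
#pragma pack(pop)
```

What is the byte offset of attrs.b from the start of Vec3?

16

Event: 0..4  c  (4B, 4-aligned); 4..8  -- padding (4B); 8..16  d  (8B, 8-aligned); 16..24  b  (8B, 8-aligned); 24..25  g  (1B, 1-aligned); 25..32  -- tail padding (7B); sizeof = 32, alignof = 8
0..32  attrs  (32B, 2-aligned)
within Event: b at 16
0 + 16 = 16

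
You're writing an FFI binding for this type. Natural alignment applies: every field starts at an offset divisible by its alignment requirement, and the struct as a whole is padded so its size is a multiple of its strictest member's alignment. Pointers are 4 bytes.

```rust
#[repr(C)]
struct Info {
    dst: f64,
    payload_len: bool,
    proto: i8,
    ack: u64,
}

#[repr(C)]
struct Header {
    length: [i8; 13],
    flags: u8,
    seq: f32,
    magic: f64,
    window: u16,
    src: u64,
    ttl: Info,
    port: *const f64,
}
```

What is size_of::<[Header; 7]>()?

560

Info: dst at 0 (size 8, align 8) → ends 8; payload_len at 8 (size 1, align 1) → ends 9; proto at 9 (size 1, align 1) → ends 10; pad 6 to align 8 for ack; ack at 16 (size 8, align 8) → ends 24; total 24 bytes, alignment 8
length at 0 (size 13, align 1) → ends 13
flags at 13 (size 1, align 1) → ends 14
pad 2 to align 4 for seq
seq at 16 (size 4, align 4) → ends 20
pad 4 to align 8 for magic
magic at 24 (size 8, align 8) → ends 32
window at 32 (size 2, align 2) → ends 34
pad 6 to align 8 for src
src at 40 (size 8, align 8) → ends 48
ttl at 48 (size 24, align 8) → ends 72
port at 72 (size 4, align 4) → ends 76
tail pad 4 to reach multiple of 8
total 80 bytes, alignment 8
array of 7: 7 × 80 = 560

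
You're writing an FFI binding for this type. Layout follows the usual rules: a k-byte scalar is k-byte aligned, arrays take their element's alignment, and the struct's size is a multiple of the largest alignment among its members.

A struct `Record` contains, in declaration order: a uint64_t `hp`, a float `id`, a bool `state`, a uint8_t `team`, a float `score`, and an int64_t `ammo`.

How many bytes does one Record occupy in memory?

32

hp at 0 (size 8, align 8) → ends 8
id at 8 (size 4, align 4) → ends 12
state at 12 (size 1, align 1) → ends 13
team at 13 (size 1, align 1) → ends 14
pad 2 to align 4 for score
score at 16 (size 4, align 4) → ends 20
pad 4 to align 8 for ammo
ammo at 24 (size 8, align 8) → ends 32
total 32 bytes, alignment 8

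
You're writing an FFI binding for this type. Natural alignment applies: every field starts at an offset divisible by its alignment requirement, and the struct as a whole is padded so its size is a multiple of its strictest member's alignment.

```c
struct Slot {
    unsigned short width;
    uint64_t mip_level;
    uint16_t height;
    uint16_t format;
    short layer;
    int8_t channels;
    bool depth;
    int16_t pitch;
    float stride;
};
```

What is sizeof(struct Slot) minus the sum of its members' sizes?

@0: width [2B, align 2] → 2
+6 pad (align 8)
@8: mip_level [8B, align 8] → 16
@16: height [2B, align 2] → 18
@18: format [2B, align 2] → 20
@20: layer [2B, align 2] → 22
@22: channels [1B, align 1] → 23
@23: depth [1B, align 1] → 24
@24: pitch [2B, align 2] → 26
+2 pad (align 4)
@28: stride [4B, align 4] → 32
size 32, align 8
data bytes 24, size 32 → padding 8

8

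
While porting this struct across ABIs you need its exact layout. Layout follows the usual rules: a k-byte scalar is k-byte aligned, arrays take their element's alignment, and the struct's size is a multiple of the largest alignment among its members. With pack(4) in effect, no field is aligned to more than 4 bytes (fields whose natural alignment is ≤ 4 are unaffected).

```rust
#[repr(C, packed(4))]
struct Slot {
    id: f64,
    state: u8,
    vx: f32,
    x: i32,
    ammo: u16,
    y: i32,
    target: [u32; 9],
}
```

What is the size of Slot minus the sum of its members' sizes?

0..8  id  (8B, 4-aligned)
8..9  state  (1B, 1-aligned)
9..12  -- padding (3B)
12..16  vx  (4B, 4-aligned)
16..20  x  (4B, 4-aligned)
20..22  ammo  (2B, 2-aligned)
22..24  -- padding (2B)
24..28  y  (4B, 4-aligned)
28..64  target  (36B, 4-aligned)
sizeof = 64, alignof = 4
data bytes 59, size 64 → padding 5

5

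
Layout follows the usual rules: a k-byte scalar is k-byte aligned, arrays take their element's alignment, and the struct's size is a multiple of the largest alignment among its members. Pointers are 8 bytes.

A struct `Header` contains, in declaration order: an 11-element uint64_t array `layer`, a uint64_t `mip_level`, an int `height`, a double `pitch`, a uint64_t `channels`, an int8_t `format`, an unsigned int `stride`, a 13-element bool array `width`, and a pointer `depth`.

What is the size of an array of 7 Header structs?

layer at 0 (size 88, align 8) → ends 88
mip_level at 88 (size 8, align 8) → ends 96
height at 96 (size 4, align 4) → ends 100
pad 4 to align 8 for pitch
pitch at 104 (size 8, align 8) → ends 112
channels at 112 (size 8, align 8) → ends 120
format at 120 (size 1, align 1) → ends 121
pad 3 to align 4 for stride
stride at 124 (size 4, align 4) → ends 128
width at 128 (size 13, align 1) → ends 141
pad 3 to align 8 for depth
depth at 144 (size 8, align 8) → ends 152
total 152 bytes, alignment 8
array of 7: 7 × 152 = 1064

1064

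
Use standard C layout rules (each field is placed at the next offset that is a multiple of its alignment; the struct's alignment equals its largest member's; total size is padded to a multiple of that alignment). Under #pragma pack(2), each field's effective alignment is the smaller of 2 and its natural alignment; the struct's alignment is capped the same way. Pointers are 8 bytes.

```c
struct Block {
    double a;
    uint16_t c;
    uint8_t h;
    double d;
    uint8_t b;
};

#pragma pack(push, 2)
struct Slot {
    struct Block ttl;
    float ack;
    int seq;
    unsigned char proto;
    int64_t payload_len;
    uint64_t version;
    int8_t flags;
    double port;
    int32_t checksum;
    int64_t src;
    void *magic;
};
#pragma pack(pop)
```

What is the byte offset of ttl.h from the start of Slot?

Block: a at 0 (size 8, align 8) → ends 8; c at 8 (size 2, align 2) → ends 10; h at 10 (size 1, align 1) → ends 11; pad 5 to align 8 for d; d at 16 (size 8, align 8) → ends 24; b at 24 (size 1, align 1) → ends 25; tail pad 7 to reach multiple of 8; total 32 bytes, alignment 8
ttl at 0 (size 32, align 2) → ends 32
within Block: h at 10
0 + 10 = 10

10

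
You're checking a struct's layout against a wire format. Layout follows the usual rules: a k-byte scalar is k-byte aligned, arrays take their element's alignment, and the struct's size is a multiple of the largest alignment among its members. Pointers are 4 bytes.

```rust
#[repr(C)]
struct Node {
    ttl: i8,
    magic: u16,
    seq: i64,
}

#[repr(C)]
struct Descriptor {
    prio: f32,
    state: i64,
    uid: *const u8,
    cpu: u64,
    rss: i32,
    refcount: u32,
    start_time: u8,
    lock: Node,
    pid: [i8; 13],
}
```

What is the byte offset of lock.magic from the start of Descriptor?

50

Node: 0..1  ttl  (1B, 1-aligned); 1..2  -- padding (1B); 2..4  magic  (2B, 2-aligned); 4..8  -- padding (4B); 8..16  seq  (8B, 8-aligned); sizeof = 16, alignof = 8
0..4  prio  (4B, 4-aligned)
4..8  -- padding (4B)
8..16  state  (8B, 8-aligned)
16..20  uid  (4B, 4-aligned)
20..24  -- padding (4B)
24..32  cpu  (8B, 8-aligned)
32..36  rss  (4B, 4-aligned)
36..40  refcount  (4B, 4-aligned)
40..41  start_time  (1B, 1-aligned)
41..48  -- padding (7B)
48..64  lock  (16B, 8-aligned)
within Node: magic at 2
48 + 2 = 50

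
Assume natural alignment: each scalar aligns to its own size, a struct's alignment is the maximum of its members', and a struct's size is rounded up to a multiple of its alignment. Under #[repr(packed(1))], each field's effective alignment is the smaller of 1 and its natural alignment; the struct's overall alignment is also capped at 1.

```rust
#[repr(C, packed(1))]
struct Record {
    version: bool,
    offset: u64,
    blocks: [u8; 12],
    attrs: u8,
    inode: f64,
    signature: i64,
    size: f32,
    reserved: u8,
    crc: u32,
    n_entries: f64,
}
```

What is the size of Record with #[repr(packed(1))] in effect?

55

0..1  version  (1B, 1-aligned)
1..9  offset  (8B, 1-aligned)
9..21  blocks  (12B, 1-aligned)
21..22  attrs  (1B, 1-aligned)
22..30  inode  (8B, 1-aligned)
30..38  signature  (8B, 1-aligned)
38..42  size  (4B, 1-aligned)
42..43  reserved  (1B, 1-aligned)
43..47  crc  (4B, 1-aligned)
47..55  n_entries  (8B, 1-aligned)
sizeof = 55, alignof = 1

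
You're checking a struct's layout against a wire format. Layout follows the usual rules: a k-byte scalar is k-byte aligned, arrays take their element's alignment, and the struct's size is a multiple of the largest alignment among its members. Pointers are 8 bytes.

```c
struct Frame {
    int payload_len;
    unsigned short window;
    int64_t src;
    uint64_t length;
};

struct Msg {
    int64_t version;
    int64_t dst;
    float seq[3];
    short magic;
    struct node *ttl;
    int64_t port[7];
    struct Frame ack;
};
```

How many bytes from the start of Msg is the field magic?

Frame: 0..4  payload_len  (4B, 4-aligned); 4..6  window  (2B, 2-aligned); 6..8  -- padding (2B); 8..16  src  (8B, 8-aligned); 16..24  length  (8B, 8-aligned); sizeof = 24, alignof = 8
0..8  version  (8B, 8-aligned)
8..16  dst  (8B, 8-aligned)
16..28  seq  (12B, 4-aligned)
28..30  magic  (2B, 2-aligned)

28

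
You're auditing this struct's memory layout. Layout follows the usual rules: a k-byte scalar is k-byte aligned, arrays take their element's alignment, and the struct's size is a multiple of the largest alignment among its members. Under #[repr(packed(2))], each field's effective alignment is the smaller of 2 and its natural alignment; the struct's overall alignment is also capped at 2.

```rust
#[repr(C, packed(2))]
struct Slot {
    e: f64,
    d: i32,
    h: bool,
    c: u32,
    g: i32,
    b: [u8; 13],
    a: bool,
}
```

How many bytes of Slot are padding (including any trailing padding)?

@0: e [8B, align 2] → 8
@8: d [4B, align 2] → 12
@12: h [1B, align 1] → 13
+1 pad (align 2)
@14: c [4B, align 2] → 18
@18: g [4B, align 2] → 22
@22: b [13B, align 1] → 35
@35: a [1B, align 1] → 36
size 36, align 2
data bytes 35, size 36 → padding 1

1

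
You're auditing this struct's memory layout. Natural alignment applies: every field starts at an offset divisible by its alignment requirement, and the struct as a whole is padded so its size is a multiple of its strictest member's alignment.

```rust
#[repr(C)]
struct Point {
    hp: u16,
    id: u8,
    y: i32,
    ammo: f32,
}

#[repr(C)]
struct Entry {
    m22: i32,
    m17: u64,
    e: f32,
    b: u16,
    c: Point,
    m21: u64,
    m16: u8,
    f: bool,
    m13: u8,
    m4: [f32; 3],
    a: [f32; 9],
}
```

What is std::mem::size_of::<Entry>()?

104 bytes

Point: 0..2  hp  (2B, 2-aligned); 2..3  id  (1B, 1-aligned); 3..4  -- padding (1B); 4..8  y  (4B, 4-aligned); 8..12  ammo  (4B, 4-aligned); sizeof = 12, alignof = 4
0..4  m22  (4B, 4-aligned)
4..8  -- padding (4B)
8..16  m17  (8B, 8-aligned)
16..20  e  (4B, 4-aligned)
20..22  b  (2B, 2-aligned)
22..24  -- padding (2B)
24..36  c  (12B, 4-aligned)
36..40  -- padding (4B)
40..48  m21  (8B, 8-aligned)
48..49  m16  (1B, 1-aligned)
49..50  f  (1B, 1-aligned)
50..51  m13  (1B, 1-aligned)
51..52  -- padding (1B)
52..64  m4  (12B, 4-aligned)
64..100  a  (36B, 4-aligned)
100..104  -- tail padding (4B)
sizeof = 104, alignof = 8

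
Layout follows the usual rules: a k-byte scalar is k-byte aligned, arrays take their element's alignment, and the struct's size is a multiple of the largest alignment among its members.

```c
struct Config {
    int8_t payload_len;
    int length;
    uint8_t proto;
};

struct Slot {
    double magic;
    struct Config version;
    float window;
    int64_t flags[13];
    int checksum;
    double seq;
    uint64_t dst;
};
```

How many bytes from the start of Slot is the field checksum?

128

Config: 0..1  payload_len  (1B, 1-aligned); 1..4  -- padding (3B); 4..8  length  (4B, 4-aligned); 8..9  proto  (1B, 1-aligned); 9..12  -- tail padding (3B); sizeof = 12, alignof = 4
0..8  magic  (8B, 8-aligned)
8..20  version  (12B, 4-aligned)
20..24  window  (4B, 4-aligned)
24..128  flags  (104B, 8-aligned)
128..132  checksum  (4B, 4-aligned)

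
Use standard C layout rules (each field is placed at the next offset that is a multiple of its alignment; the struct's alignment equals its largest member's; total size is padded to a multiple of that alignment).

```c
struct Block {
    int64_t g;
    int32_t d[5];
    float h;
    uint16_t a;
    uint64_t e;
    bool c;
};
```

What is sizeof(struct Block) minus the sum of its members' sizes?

g at 0 (size 8, align 8) → ends 8
d at 8 (size 20, align 4) → ends 28
h at 28 (size 4, align 4) → ends 32
a at 32 (size 2, align 2) → ends 34
pad 6 to align 8 for e
e at 40 (size 8, align 8) → ends 48
c at 48 (size 1, align 1) → ends 49
tail pad 7 to reach multiple of 8
total 56 bytes, alignment 8
data bytes 43, size 56 → padding 13

13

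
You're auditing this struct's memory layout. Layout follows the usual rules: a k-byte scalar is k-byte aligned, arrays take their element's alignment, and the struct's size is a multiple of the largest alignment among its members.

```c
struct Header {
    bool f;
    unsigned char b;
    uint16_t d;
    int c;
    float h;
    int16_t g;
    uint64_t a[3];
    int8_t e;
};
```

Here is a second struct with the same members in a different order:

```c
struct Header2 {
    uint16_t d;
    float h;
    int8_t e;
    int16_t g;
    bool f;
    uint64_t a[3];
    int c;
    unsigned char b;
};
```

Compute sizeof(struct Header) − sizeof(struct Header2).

f at 0 (size 1, align 1) → ends 1
b at 1 (size 1, align 1) → ends 2
d at 2 (size 2, align 2) → ends 4
c at 4 (size 4, align 4) → ends 8
h at 8 (size 4, align 4) → ends 12
g at 12 (size 2, align 2) → ends 14
pad 2 to align 8 for a
a at 16 (size 24, align 8) → ends 40
e at 40 (size 1, align 1) → ends 41
tail pad 7 to reach multiple of 8
total 48 bytes, alignment 8
— Header2 —
d at 0 (size 2, align 2) → ends 2
pad 2 to align 4 for h
h at 4 (size 4, align 4) → ends 8
e at 8 (size 1, align 1) → ends 9
pad 1 to align 2 for g
g at 10 (size 2, align 2) → ends 12
f at 12 (size 1, align 1) → ends 13
pad 3 to align 8 for a
a at 16 (size 24, align 8) → ends 40
c at 40 (size 4, align 4) → ends 44
b at 44 (size 1, align 1) → ends 45
tail pad 3 to reach multiple of 8
total 48 bytes, alignment 8
48 − 48 = 0

0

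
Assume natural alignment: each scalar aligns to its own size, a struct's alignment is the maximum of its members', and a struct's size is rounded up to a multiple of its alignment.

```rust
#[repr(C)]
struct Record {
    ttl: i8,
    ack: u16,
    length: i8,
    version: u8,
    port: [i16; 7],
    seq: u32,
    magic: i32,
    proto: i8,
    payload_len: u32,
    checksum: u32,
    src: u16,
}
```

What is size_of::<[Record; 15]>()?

0..1  ttl  (1B, 1-aligned)
1..2  -- padding (1B)
2..4  ack  (2B, 2-aligned)
4..5  length  (1B, 1-aligned)
5..6  version  (1B, 1-aligned)
6..20  port  (14B, 2-aligned)
20..24  seq  (4B, 4-aligned)
24..28  magic  (4B, 4-aligned)
28..29  proto  (1B, 1-aligned)
29..32  -- padding (3B)
32..36  payload_len  (4B, 4-aligned)
36..40  checksum  (4B, 4-aligned)
40..42  src  (2B, 2-aligned)
42..44  -- tail padding (2B)
sizeof = 44, alignof = 4
array of 15: 15 × 44 = 660

660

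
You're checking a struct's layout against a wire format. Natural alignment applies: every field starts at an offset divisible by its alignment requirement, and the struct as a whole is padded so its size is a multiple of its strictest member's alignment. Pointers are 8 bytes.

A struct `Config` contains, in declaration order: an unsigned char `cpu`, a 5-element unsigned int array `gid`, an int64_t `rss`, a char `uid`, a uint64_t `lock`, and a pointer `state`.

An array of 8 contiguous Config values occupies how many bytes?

0..1  cpu  (1B, 1-aligned)
1..4  -- padding (3B)
4..24  gid  (20B, 4-aligned)
24..32  rss  (8B, 8-aligned)
32..33  uid  (1B, 1-aligned)
33..40  -- padding (7B)
40..48  lock  (8B, 8-aligned)
48..56  state  (8B, 8-aligned)
sizeof = 56, alignof = 8
array of 8: 8 × 56 = 448

448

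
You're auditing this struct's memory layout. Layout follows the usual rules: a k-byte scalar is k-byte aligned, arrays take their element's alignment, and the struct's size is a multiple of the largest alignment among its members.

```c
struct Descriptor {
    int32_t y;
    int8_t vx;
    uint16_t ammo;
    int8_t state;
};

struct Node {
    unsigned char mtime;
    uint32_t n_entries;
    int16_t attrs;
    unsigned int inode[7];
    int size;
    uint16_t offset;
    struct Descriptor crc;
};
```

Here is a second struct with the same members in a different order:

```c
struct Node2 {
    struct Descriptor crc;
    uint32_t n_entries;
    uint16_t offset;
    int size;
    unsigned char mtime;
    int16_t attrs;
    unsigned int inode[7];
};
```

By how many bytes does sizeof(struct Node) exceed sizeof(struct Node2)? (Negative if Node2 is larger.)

Descriptor: y at 0 (size 4, align 4) → ends 4; vx at 4 (size 1, align 1) → ends 5; pad 1 to align 2 for ammo; ammo at 6 (size 2, align 2) → ends 8; state at 8 (size 1, align 1) → ends 9; tail pad 3 to reach multiple of 4; total 12 bytes, alignment 4
mtime at 0 (size 1, align 1) → ends 1
pad 3 to align 4 for n_entries
n_entries at 4 (size 4, align 4) → ends 8
attrs at 8 (size 2, align 2) → ends 10
pad 2 to align 4 for inode
inode at 12 (size 28, align 4) → ends 40
size at 40 (size 4, align 4) → ends 44
offset at 44 (size 2, align 2) → ends 46
pad 2 to align 4 for crc
crc at 48 (size 12, align 4) → ends 60
total 60 bytes, alignment 4
— Node2 —
crc at 0 (size 12, align 4) → ends 12
n_entries at 12 (size 4, align 4) → ends 16
offset at 16 (size 2, align 2) → ends 18
pad 2 to align 4 for size
size at 20 (size 4, align 4) → ends 24
mtime at 24 (size 1, align 1) → ends 25
pad 1 to align 2 for attrs
attrs at 26 (size 2, align 2) → ends 28
inode at 28 (size 28, align 4) → ends 56
total 56 bytes, alignment 4
60 − 56 = 4

4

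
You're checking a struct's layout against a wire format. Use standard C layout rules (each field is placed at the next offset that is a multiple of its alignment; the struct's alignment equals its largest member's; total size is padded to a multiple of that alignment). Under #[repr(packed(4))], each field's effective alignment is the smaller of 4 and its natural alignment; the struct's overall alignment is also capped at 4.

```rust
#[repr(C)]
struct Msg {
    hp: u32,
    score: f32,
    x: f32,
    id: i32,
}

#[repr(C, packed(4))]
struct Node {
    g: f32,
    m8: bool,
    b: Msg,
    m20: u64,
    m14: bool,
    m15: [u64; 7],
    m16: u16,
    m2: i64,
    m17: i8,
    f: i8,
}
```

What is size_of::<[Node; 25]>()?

2700

Msg: @0: hp [4B, align 4] → 4; @4: score [4B, align 4] → 8; @8: x [4B, align 4] → 12; @12: id [4B, align 4] → 16; size 16, align 4
@0: g [4B, align 4] → 4
@4: m8 [1B, align 1] → 5
+3 pad (align 4)
@8: b [16B, align 4] → 24
@24: m20 [8B, align 4] → 32
@32: m14 [1B, align 1] → 33
+3 pad (align 4)
@36: m15 [56B, align 4] → 92
@92: m16 [2B, align 2] → 94
+2 pad (align 4)
@96: m2 [8B, align 4] → 104
@104: m17 [1B, align 1] → 105
@105: f [1B, align 1] → 106
+2 tail pad (align 4)
size 108, align 4
array of 25: 25 × 108 = 2700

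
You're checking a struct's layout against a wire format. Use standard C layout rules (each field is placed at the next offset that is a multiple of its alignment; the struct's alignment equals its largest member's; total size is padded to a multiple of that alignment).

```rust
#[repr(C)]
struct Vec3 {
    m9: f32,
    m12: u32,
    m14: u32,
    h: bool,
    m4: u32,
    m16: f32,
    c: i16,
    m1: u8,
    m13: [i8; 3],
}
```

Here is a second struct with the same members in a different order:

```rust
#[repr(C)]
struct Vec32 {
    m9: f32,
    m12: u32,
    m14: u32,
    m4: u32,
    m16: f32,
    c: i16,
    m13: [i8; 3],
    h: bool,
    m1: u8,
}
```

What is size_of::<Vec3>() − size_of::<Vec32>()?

4

0..4  m9  (4B, 4-aligned)
4..8  m12  (4B, 4-aligned)
8..12  m14  (4B, 4-aligned)
12..13  h  (1B, 1-aligned)
13..16  -- padding (3B)
16..20  m4  (4B, 4-aligned)
20..24  m16  (4B, 4-aligned)
24..26  c  (2B, 2-aligned)
26..27  m1  (1B, 1-aligned)
27..30  m13  (3B, 1-aligned)
30..32  -- tail padding (2B)
sizeof = 32, alignof = 4
— Vec32 —
0..4  m9  (4B, 4-aligned)
4..8  m12  (4B, 4-aligned)
8..12  m14  (4B, 4-aligned)
12..16  m4  (4B, 4-aligned)
16..20  m16  (4B, 4-aligned)
20..22  c  (2B, 2-aligned)
22..25  m13  (3B, 1-aligned)
25..26  h  (1B, 1-aligned)
26..27  m1  (1B, 1-aligned)
27..28  -- tail padding (1B)
sizeof = 28, alignof = 4
32 − 28 = 4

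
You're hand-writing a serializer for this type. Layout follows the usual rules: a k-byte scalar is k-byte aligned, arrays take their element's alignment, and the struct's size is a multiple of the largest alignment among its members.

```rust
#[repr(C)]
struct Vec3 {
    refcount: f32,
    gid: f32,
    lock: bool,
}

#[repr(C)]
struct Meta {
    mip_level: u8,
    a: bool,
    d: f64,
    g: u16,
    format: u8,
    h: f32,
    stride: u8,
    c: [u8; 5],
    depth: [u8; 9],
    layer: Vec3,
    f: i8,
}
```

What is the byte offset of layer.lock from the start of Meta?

48

Vec3: refcount at 0 (size 4, align 4) → ends 4; gid at 4 (size 4, align 4) → ends 8; lock at 8 (size 1, align 1) → ends 9; tail pad 3 to reach multiple of 4; total 12 bytes, alignment 4
mip_level at 0 (size 1, align 1) → ends 1
a at 1 (size 1, align 1) → ends 2
pad 6 to align 8 for d
d at 8 (size 8, align 8) → ends 16
g at 16 (size 2, align 2) → ends 18
format at 18 (size 1, align 1) → ends 19
pad 1 to align 4 for h
h at 20 (size 4, align 4) → ends 24
stride at 24 (size 1, align 1) → ends 25
c at 25 (size 5, align 1) → ends 30
depth at 30 (size 9, align 1) → ends 39
pad 1 to align 4 for layer
layer at 40 (size 12, align 4) → ends 52
within Vec3: lock at 8
40 + 8 = 48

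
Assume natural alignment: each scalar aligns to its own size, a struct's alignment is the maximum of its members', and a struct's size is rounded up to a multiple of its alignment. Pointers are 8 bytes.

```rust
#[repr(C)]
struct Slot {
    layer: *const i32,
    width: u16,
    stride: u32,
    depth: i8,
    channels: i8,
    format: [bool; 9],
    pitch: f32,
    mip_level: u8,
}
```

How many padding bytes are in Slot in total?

10

layer at 0 (size 8, align 8) → ends 8
width at 8 (size 2, align 2) → ends 10
pad 2 to align 4 for stride
stride at 12 (size 4, align 4) → ends 16
depth at 16 (size 1, align 1) → ends 17
channels at 17 (size 1, align 1) → ends 18
format at 18 (size 9, align 1) → ends 27
pad 1 to align 4 for pitch
pitch at 28 (size 4, align 4) → ends 32
mip_level at 32 (size 1, align 1) → ends 33
tail pad 7 to reach multiple of 8
total 40 bytes, alignment 8
data bytes 30, size 40 → padding 10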